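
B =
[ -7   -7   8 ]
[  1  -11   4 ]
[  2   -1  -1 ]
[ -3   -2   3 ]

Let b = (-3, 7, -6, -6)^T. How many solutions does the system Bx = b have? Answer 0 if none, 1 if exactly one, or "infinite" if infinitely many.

0

Row reduce the augmented matrix [B | b].
R2 ← R2 + (1/7)·R1: [0, -12, 36/7, 46/7]
R3 ← R3 + (2/7)·R1: [0, -3, 9/7, -48/7]
R4 ← R4 − (3/7)·R1: [0, 1, -3/7, -33/7]
R3 ← R3 − (1/4)·R2: [0, 0, 0, -17/2]
R4 ← R4 + (1/12)·R2: [0, 0, 0, -25/6]
R4 ← R4 − (25/51)·R3: [0, 0, 0, 0]
The echelon form has 3 nonzero rows; the last pivot sits in the augmented column, so rank(B) = 2 but rank([B|b]) = 3.
Since the ranks differ, the system is inconsistent.
It has no solutions.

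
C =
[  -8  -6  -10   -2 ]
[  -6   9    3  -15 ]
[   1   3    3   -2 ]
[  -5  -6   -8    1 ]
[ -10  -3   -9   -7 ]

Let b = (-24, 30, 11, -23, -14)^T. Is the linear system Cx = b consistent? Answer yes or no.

yes

Row reduce the augmented matrix [C | b].
R2 ← R2 − (3/4)·R1: [0, 27/2, 21/2, -27/2, 48]
R3 ← R3 + (1/8)·R1: [0, 9/4, 7/4, -9/4, 8]
R4 ← R4 − (5/8)·R1: [0, -9/4, -7/4, 9/4, -8]
R5 ← R5 − (5/4)·R1: [0, 9/2, 7/2, -9/2, 16]
R3 ← R3 − (1/6)·R2: [0, 0, 0, 0, 0]
R4 ← R4 + (1/6)·R2: [0, 0, 0, 0, 0]
R5 ← R5 − (1/3)·R2: [0, 0, 0, 0, 0]
The echelon form has 2 nonzero rows, and every pivot lies in the first 4 columns, so rank(C) = rank([C|b]) = 2.
The system is consistent.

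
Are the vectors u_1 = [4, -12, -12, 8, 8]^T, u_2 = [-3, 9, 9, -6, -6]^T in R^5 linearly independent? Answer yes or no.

Form the matrix with these vectors as rows and row reduce.
R2 ← R2 + (3/4)·R1: [0, 0, 0, 0, 0]
1 nonzero row, so the 2 vectors span a space of dimension 1.
Since 1 < 2, the vectors are linearly dependent.

no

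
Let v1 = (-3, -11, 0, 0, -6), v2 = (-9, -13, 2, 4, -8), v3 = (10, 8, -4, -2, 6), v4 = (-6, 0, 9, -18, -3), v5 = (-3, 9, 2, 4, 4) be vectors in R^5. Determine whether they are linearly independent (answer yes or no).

no

Form the matrix with these vectors as rows and row reduce.
R2 ← R2 − (3)·R1: [0, 20, 2, 4, 10]
R3 ← R3 + (10/3)·R1: [0, -86/3, -4, -2, -14]
R4 ← R4 − (2)·R1: [0, 22, 9, -18, 9]
R5 ← R5 − R1: [0, 20, 2, 4, 10]
R3 ← R3 + (43/30)·R2: [0, 0, -17/15, 56/15, 1/3]
R4 ← R4 − (11/10)·R2: [0, 0, 34/5, -112/5, -2]
R5 ← R5 − R2: [0, 0, 0, 0, 0]
R4 ← R4 + (6)·R3: [0, 0, 0, 0, 0]
3 nonzero rows, so the 5 vectors span a space of dimension 3.
Since 3 < 5, the vectors are linearly dependent.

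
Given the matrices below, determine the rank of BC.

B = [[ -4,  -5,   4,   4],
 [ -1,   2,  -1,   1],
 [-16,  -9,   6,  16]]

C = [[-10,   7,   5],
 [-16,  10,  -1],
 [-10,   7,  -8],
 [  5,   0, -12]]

First compute BC:
[[100, -50, -95],
 [ -7,   6, -11],
 [324, -160, -311]]
Now row reduce the product.
R2 ← R2 + (7/100)·R1: [0, 5/2, -353/20]
R3 ← R3 − (81/25)·R1: [0, 2, -16/5]
R3 ← R3 − (4/5)·R2: [0, 0, 273/25]
3 nonzero rows, so rank(BC) = 3.

3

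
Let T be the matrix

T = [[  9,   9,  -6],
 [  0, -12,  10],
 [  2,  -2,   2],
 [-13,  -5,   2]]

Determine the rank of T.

Row reduce to echelon form.
R3 ← R3 − (2/9)·R1: [0, -4, 10/3]
R4 ← R4 + (13/9)·R1: [0, 8, -20/3]
R3 ← R3 − (1/3)·R2: [0, 0, 0]
R4 ← R4 + (2/3)·R2: [0, 0, 0]
Echelon form has 2 nonzero rows, so rank(T) = 2.

2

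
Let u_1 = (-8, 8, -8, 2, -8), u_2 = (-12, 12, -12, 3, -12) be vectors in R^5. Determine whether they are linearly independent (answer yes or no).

Form the matrix with these vectors as rows and row reduce.
R2 ← R2 − (3/2)·R1: [0, 0, 0, 0, 0]
1 nonzero row, so the 2 vectors span a space of dimension 1.
Since 1 < 2, the vectors are linearly dependent.

no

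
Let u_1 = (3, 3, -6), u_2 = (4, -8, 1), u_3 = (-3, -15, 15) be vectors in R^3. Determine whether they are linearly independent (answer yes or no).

no

Form the matrix with these vectors as rows and row reduce.
R2 ← R2 − (4/3)·R1: [0, -12, 9]
R3 ← R3 + R1: [0, -12, 9]
R3 ← R3 − R2: [0, 0, 0]
2 nonzero rows, so the 3 vectors span a space of dimension 2.
Since 2 < 3, the vectors are linearly dependent.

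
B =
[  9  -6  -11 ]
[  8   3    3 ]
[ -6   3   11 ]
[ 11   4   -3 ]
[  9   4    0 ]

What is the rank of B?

3

Row reduce to echelon form.
R2 ← R2 − (8/9)·R1: [0, 25/3, 115/9]
R3 ← R3 + (2/3)·R1: [0, -1, 11/3]
R4 ← R4 − (11/9)·R1: [0, 34/3, 94/9]
R5 ← R5 − R1: [0, 10, 11]
R3 ← R3 + (3/25)·R2: [0, 0, 26/5]
R4 ← R4 − (34/25)·R2: [0, 0, -104/15]
R5 ← R5 − (6/5)·R2: [0, 0, -13/3]
R4 ← R4 + (4/3)·R3: [0, 0, 0]
R5 ← R5 + (5/6)·R3: [0, 0, 0]
Echelon form has 3 nonzero rows, so rank(B) = 3.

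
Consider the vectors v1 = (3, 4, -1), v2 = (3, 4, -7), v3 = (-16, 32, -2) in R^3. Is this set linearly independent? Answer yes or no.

Form the matrix with these vectors as rows and row reduce.
R2 ← R2 − R1: [0, 0, -6]
R3 ← R3 + (16/3)·R1: [0, 160/3, -22/3]
Swap R2 ↔ R3
3 nonzero rows, so the 3 vectors span a space of dimension 3.
Since 3 = 3, the vectors are linearly independent.

yes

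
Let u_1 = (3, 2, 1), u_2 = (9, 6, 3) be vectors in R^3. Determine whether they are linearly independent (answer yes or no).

no

Form the matrix with these vectors as rows and row reduce.
R2 ← R2 − (3)·R1: [0, 0, 0]
1 nonzero row, so the 2 vectors span a space of dimension 1.
Since 1 < 2, the vectors are linearly dependent.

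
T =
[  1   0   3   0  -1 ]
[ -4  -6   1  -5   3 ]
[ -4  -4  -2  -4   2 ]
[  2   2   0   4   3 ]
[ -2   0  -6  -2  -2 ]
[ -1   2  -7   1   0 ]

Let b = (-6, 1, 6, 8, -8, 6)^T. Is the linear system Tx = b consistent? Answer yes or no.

Row reduce the augmented matrix [T | b].
R2 ← R2 + (4)·R1: [0, -6, 13, -5, -1, -23]
R3 ← R3 + (4)·R1: [0, -4, 10, -4, -2, -18]
R4 ← R4 − (2)·R1: [0, 2, -6, 4, 5, 20]
R5 ← R5 + (2)·R1: [0, 0, 0, -2, -4, -20]
R6 ← R6 + R1: [0, 2, -4, 1, -1, 0]
R3 ← R3 − (2/3)·R2: [0, 0, 4/3, -2/3, -4/3, -8/3]
R4 ← R4 + (1/3)·R2: [0, 0, -5/3, 7/3, 14/3, 37/3]
R6 ← R6 + (1/3)·R2: [0, 0, 1/3, -2/3, -4/3, -23/3]
R4 ← R4 + (5/4)·R3: [0, 0, 0, 3/2, 3, 9]
R6 ← R6 − (1/4)·R3: [0, 0, 0, -1/2, -1, -7]
R5 ← R5 + (4/3)·R4: [0, 0, 0, 0, 0, -8]
R6 ← R6 + (1/3)·R4: [0, 0, 0, 0, 0, -4]
R6 ← R6 − (1/2)·R5: [0, 0, 0, 0, 0, 0]
The echelon form has 5 nonzero rows; the last pivot sits in the augmented column, so rank(T) = 4 but rank([T|b]) = 5.
Since the ranks differ, the system is inconsistent.

no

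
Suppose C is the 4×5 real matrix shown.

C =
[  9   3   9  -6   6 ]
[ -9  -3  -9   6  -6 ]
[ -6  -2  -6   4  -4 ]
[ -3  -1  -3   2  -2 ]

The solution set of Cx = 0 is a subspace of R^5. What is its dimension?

Row reduce to echelon form.
R2 ← R2 + R1: [0, 0, 0, 0, 0]
R3 ← R3 + (2/3)·R1: [0, 0, 0, 0, 0]
R4 ← R4 + (1/3)·R1: [0, 0, 0, 0, 0]
1 nonzero row, so rank(C) = 1.
C has 5 columns; by rank–nullity, nullity = 5 − 1 = 4.

4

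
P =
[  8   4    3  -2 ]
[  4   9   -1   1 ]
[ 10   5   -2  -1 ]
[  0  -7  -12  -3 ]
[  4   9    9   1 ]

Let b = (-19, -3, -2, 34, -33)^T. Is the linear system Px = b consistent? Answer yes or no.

yes

Row reduce the augmented matrix [P | b].
R2 ← R2 − (1/2)·R1: [0, 7, -5/2, 2, 13/2]
R3 ← R3 − (5/4)·R1: [0, 0, -23/4, 3/2, 87/4]
R5 ← R5 − (1/2)·R1: [0, 7, 15/2, 2, -47/2]
R4 ← R4 + R2: [0, 0, -29/2, -1, 81/2]
R5 ← R5 − R2: [0, 0, 10, 0, -30]
R4 ← R4 − (58/23)·R3: [0, 0, 0, -110/23, -330/23]
R5 ← R5 + (40/23)·R3: [0, 0, 0, 60/23, 180/23]
R5 ← R5 + (6/11)·R4: [0, 0, 0, 0, 0]
The echelon form has 4 nonzero rows, and every pivot lies in the first 4 columns, so rank(P) = rank([P|b]) = 4.
The system is consistent.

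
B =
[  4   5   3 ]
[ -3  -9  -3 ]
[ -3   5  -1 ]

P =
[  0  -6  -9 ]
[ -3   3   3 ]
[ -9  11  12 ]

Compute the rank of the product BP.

First compute BP:
[[-42,  24,  15],
 [ 54, -42, -36],
 [ -6,  22,  30]]
Now row reduce the product.
R2 ← R2 + (9/7)·R1: [0, -78/7, -117/7]
R3 ← R3 − (1/7)·R1: [0, 130/7, 195/7]
R3 ← R3 + (5/3)·R2: [0, 0, 0]
2 nonzero rows, so rank(BP) = 2.

2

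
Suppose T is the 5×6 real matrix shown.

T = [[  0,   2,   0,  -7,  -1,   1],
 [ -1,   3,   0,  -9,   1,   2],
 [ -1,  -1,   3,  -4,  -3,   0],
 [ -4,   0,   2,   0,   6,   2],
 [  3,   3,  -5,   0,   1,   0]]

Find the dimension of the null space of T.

Row reduce to echelon form.
Swap R1 ↔ R2
R3 ← R3 − R1: [0, -4, 3, 5, -4, -2]
R4 ← R4 − (4)·R1: [0, -12, 2, 36, 2, -6]
R5 ← R5 + (3)·R1: [0, 12, -5, -27, 4, 6]
R3 ← R3 + (2)·R2: [0, 0, 3, -9, -6, 0]
R4 ← R4 + (6)·R2: [0, 0, 2, -6, -4, 0]
R5 ← R5 − (6)·R2: [0, 0, -5, 15, 10, 0]
R4 ← R4 − (2/3)·R3: [0, 0, 0, 0, 0, 0]
R5 ← R5 + (5/3)·R3: [0, 0, 0, 0, 0, 0]
3 nonzero rows, so rank(T) = 3.
T has 6 columns; by rank–nullity, nullity = 6 − 3 = 3.

3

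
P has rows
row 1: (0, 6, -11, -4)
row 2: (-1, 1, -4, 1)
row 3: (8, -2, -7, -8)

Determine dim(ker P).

Row reduce to echelon form.
Swap R1 ↔ R2
R3 ← R3 + (8)·R1: [0, 6, -39, 0]
R3 ← R3 − R2: [0, 0, -28, 4]
3 nonzero rows, so rank(P) = 3.
P has 4 columns; by rank–nullity, nullity = 4 − 3 = 1.

1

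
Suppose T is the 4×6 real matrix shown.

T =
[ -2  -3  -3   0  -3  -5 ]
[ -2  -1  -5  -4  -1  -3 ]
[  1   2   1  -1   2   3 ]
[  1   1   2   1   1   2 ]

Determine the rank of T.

Row reduce to echelon form.
R2 ← R2 − R1: [0, 2, -2, -4, 2, 2]
R3 ← R3 + (1/2)·R1: [0, 1/2, -1/2, -1, 1/2, 1/2]
R4 ← R4 + (1/2)·R1: [0, -1/2, 1/2, 1, -1/2, -1/2]
R3 ← R3 − (1/4)·R2: [0, 0, 0, 0, 0, 0]
R4 ← R4 + (1/4)·R2: [0, 0, 0, 0, 0, 0]
Echelon form has 2 nonzero rows, so rank(T) = 2.

2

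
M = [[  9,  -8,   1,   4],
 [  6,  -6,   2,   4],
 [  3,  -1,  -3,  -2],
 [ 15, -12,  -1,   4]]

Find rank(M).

2

Row reduce to echelon form.
R2 ← R2 − (2/3)·R1: [0, -2/3, 4/3, 4/3]
R3 ← R3 − (1/3)·R1: [0, 5/3, -10/3, -10/3]
R4 ← R4 − (5/3)·R1: [0, 4/3, -8/3, -8/3]
R3 ← R3 + (5/2)·R2: [0, 0, 0, 0]
R4 ← R4 + (2)·R2: [0, 0, 0, 0]
Echelon form has 2 nonzero rows, so rank(M) = 2.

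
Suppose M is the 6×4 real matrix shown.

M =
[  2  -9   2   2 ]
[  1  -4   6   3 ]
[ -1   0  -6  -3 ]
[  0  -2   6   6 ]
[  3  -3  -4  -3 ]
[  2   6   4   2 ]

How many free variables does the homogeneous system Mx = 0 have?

0

Row reduce to echelon form.
R2 ← R2 − (1/2)·R1: [0, 1/2, 5, 2]
R3 ← R3 + (1/2)·R1: [0, -9/2, -5, -2]
R5 ← R5 − (3/2)·R1: [0, 21/2, -7, -6]
R6 ← R6 − R1: [0, 15, 2, 0]
R3 ← R3 + (9)·R2: [0, 0, 40, 16]
R4 ← R4 + (4)·R2: [0, 0, 26, 14]
R5 ← R5 − (21)·R2: [0, 0, -112, -48]
R6 ← R6 − (30)·R2: [0, 0, -148, -60]
R4 ← R4 − (13/20)·R3: [0, 0, 0, 18/5]
R5 ← R5 + (14/5)·R3: [0, 0, 0, -16/5]
R6 ← R6 + (37/10)·R3: [0, 0, 0, -4/5]
R5 ← R5 + (8/9)·R4: [0, 0, 0, 0]
R6 ← R6 + (2/9)·R4: [0, 0, 0, 0]
4 nonzero rows, so rank(M) = 4.
M has 4 columns; by rank–nullity, nullity = 4 − 4 = 0.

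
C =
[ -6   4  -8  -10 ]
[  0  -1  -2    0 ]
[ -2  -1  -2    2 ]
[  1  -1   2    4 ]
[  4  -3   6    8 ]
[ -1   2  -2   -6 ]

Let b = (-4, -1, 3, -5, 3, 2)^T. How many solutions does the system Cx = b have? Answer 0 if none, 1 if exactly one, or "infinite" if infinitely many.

0

Row reduce the augmented matrix [C | b].
R3 ← R3 − (1/3)·R1: [0, -7/3, 2/3, 16/3, 13/3]
R4 ← R4 + (1/6)·R1: [0, -1/3, 2/3, 7/3, -17/3]
R5 ← R5 + (2/3)·R1: [0, -1/3, 2/3, 4/3, 1/3]
R6 ← R6 − (1/6)·R1: [0, 4/3, -2/3, -13/3, 8/3]
R3 ← R3 − (7/3)·R2: [0, 0, 16/3, 16/3, 20/3]
R4 ← R4 − (1/3)·R2: [0, 0, 4/3, 7/3, -16/3]
R5 ← R5 − (1/3)·R2: [0, 0, 4/3, 4/3, 2/3]
R6 ← R6 + (4/3)·R2: [0, 0, -10/3, -13/3, 4/3]
R4 ← R4 − (1/4)·R3: [0, 0, 0, 1, -7]
R5 ← R5 − (1/4)·R3: [0, 0, 0, 0, -1]
R6 ← R6 + (5/8)·R3: [0, 0, 0, -1, 11/2]
R6 ← R6 + R4: [0, 0, 0, 0, -3/2]
R6 ← R6 − (3/2)·R5: [0, 0, 0, 0, 0]
The echelon form has 5 nonzero rows; the last pivot sits in the augmented column, so rank(C) = 4 but rank([C|b]) = 5.
Since the ranks differ, the system is inconsistent.
It has no solutions.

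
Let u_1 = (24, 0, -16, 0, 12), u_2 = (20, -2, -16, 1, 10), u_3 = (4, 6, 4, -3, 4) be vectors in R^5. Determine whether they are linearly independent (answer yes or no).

Form the matrix with these vectors as rows and row reduce.
R2 ← R2 − (5/6)·R1: [0, -2, -8/3, 1, 0]
R3 ← R3 − (1/6)·R1: [0, 6, 20/3, -3, 2]
R3 ← R3 + (3)·R2: [0, 0, -4/3, 0, 2]
3 nonzero rows, so the 3 vectors span a space of dimension 3.
Since 3 = 3, the vectors are linearly independent.

yes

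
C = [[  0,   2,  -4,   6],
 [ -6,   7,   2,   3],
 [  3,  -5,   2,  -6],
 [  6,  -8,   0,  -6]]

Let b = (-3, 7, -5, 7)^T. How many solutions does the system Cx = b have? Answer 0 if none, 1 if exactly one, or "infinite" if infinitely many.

0

Row reduce the augmented matrix [C | b].
Swap R1 ↔ R2
R3 ← R3 + (1/2)·R1: [0, -3/2, 3, -9/2, -3/2]
R4 ← R4 + R1: [0, -1, 2, -3, 14]
R3 ← R3 + (3/4)·R2: [0, 0, 0, 0, -15/4]
R4 ← R4 + (1/2)·R2: [0, 0, 0, 0, 25/2]
R4 ← R4 + (10/3)·R3: [0, 0, 0, 0, 0]
The echelon form has 3 nonzero rows; the last pivot sits in the augmented column, so rank(C) = 2 but rank([C|b]) = 3.
Since the ranks differ, the system is inconsistent.
It has no solutions.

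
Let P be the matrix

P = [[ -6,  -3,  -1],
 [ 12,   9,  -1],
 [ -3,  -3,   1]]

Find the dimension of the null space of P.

Row reduce to echelon form.
R2 ← R2 + (2)·R1: [0, 3, -3]
R3 ← R3 − (1/2)·R1: [0, -3/2, 3/2]
R3 ← R3 + (1/2)·R2: [0, 0, 0]
2 nonzero rows, so rank(P) = 2.
P has 3 columns; by rank–nullity, nullity = 3 − 2 = 1.

1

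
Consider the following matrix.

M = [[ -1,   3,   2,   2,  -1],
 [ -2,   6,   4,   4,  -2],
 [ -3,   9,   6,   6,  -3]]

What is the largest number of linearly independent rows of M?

1

Row reduce to echelon form.
R2 ← R2 − (2)·R1: [0, 0, 0, 0, 0]
R3 ← R3 − (3)·R1: [0, 0, 0, 0, 0]
Echelon form has 1 nonzero row, so rank(M) = 1.
The rank gives the maximum number of linearly independent rows: 1.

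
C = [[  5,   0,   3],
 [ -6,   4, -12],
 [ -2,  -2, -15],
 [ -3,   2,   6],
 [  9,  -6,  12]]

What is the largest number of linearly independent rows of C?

Row reduce to echelon form.
R2 ← R2 + (6/5)·R1: [0, 4, -42/5]
R3 ← R3 + (2/5)·R1: [0, -2, -69/5]
R4 ← R4 + (3/5)·R1: [0, 2, 39/5]
R5 ← R5 − (9/5)·R1: [0, -6, 33/5]
R3 ← R3 + (1/2)·R2: [0, 0, -18]
R4 ← R4 − (1/2)·R2: [0, 0, 12]
R5 ← R5 + (3/2)·R2: [0, 0, -6]
R4 ← R4 + (2/3)·R3: [0, 0, 0]
R5 ← R5 − (1/3)·R3: [0, 0, 0]
Echelon form has 3 nonzero rows, so rank(C) = 3.
The rank gives the maximum number of linearly independent rows: 3.

3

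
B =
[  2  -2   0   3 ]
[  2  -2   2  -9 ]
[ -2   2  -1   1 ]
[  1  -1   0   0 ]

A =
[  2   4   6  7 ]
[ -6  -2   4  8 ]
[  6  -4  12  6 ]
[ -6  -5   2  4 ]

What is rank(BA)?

3

First compute BA:
[[ -2,  -3,  10,  10],
 [ 82,  49,  10, -26],
 [-28, -13, -14,   0],
 [  8,   6,   2,  -1]]
Now row reduce the product.
R2 ← R2 + (41)·R1: [0, -74, 420, 384]
R3 ← R3 − (14)·R1: [0, 29, -154, -140]
R4 ← R4 + (4)·R1: [0, -6, 42, 39]
R3 ← R3 + (29/74)·R2: [0, 0, 392/37, 388/37]
R4 ← R4 − (3/37)·R2: [0, 0, 294/37, 291/37]
R4 ← R4 − (3/4)·R3: [0, 0, 0, 0]
3 nonzero rows, so rank(BA) = 3.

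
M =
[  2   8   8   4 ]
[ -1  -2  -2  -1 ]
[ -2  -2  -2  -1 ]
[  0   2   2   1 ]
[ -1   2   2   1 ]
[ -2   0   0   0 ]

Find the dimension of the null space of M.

2

Row reduce to echelon form.
R2 ← R2 + (1/2)·R1: [0, 2, 2, 1]
R3 ← R3 + R1: [0, 6, 6, 3]
R5 ← R5 + (1/2)·R1: [0, 6, 6, 3]
R6 ← R6 + R1: [0, 8, 8, 4]
R3 ← R3 − (3)·R2: [0, 0, 0, 0]
R4 ← R4 − R2: [0, 0, 0, 0]
R5 ← R5 − (3)·R2: [0, 0, 0, 0]
R6 ← R6 − (4)·R2: [0, 0, 0, 0]
2 nonzero rows, so rank(M) = 2.
M has 4 columns; by rank–nullity, nullity = 4 − 2 = 2.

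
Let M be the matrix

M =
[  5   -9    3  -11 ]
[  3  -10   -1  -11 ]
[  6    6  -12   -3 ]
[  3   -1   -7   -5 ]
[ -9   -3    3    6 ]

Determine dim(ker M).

1

Row reduce to echelon form.
R2 ← R2 − (3/5)·R1: [0, -23/5, -14/5, -22/5]
R3 ← R3 − (6/5)·R1: [0, 84/5, -78/5, 51/5]
R4 ← R4 − (3/5)·R1: [0, 22/5, -44/5, 8/5]
R5 ← R5 + (9/5)·R1: [0, -96/5, 42/5, -69/5]
R3 ← R3 + (84/23)·R2: [0, 0, -594/23, -135/23]
R4 ← R4 + (22/23)·R2: [0, 0, -264/23, -60/23]
R5 ← R5 − (96/23)·R2: [0, 0, 462/23, 105/23]
R4 ← R4 − (4/9)·R3: [0, 0, 0, 0]
R5 ← R5 + (7/9)·R3: [0, 0, 0, 0]
3 nonzero rows, so rank(M) = 3.
M has 4 columns; by rank–nullity, nullity = 4 − 3 = 1.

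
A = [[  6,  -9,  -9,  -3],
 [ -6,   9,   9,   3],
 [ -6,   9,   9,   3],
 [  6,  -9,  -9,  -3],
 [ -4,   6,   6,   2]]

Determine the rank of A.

1

Row reduce to echelon form.
R2 ← R2 + R1: [0, 0, 0, 0]
R3 ← R3 + R1: [0, 0, 0, 0]
R4 ← R4 − R1: [0, 0, 0, 0]
R5 ← R5 + (2/3)·R1: [0, 0, 0, 0]
Echelon form has 1 nonzero row, so rank(A) = 1.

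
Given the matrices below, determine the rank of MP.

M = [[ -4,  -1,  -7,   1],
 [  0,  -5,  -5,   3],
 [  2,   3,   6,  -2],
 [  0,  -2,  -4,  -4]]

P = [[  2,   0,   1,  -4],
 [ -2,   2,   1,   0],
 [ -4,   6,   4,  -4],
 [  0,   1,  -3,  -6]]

3

First compute MP:
[[ 22, -43, -36,  38],
 [ 30, -37, -34,   2],
 [-26,  40,  35, -20],
 [ 20, -32,  -6,  40]]
Now row reduce the product.
R2 ← R2 − (15/11)·R1: [0, 238/11, 166/11, -548/11]
R3 ← R3 + (13/11)·R1: [0, -119/11, -83/11, 274/11]
R4 ← R4 − (10/11)·R1: [0, 78/11, 294/11, 60/11]
R3 ← R3 + (1/2)·R2: [0, 0, 0, 0]
R4 ← R4 − (39/119)·R2: [0, 0, 2592/119, 2592/119]
Swap R3 ↔ R4
3 nonzero rows, so rank(MP) = 3.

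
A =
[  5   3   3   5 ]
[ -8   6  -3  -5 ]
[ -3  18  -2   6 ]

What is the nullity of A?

Row reduce to echelon form.
R2 ← R2 + (8/5)·R1: [0, 54/5, 9/5, 3]
R3 ← R3 + (3/5)·R1: [0, 99/5, -1/5, 9]
R3 ← R3 − (11/6)·R2: [0, 0, -7/2, 7/2]
3 nonzero rows, so rank(A) = 3.
A has 4 columns; by rank–nullity, nullity = 4 − 3 = 1.

1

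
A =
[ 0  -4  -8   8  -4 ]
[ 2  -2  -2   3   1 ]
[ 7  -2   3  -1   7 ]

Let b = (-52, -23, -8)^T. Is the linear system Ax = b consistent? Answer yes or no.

yes

Row reduce the augmented matrix [A | b].
Swap R1 ↔ R2
R3 ← R3 − (7/2)·R1: [0, 5, 10, -23/2, 7/2, 145/2]
R3 ← R3 + (5/4)·R2: [0, 0, 0, -3/2, -3/2, 15/2]
The echelon form has 3 nonzero rows, and every pivot lies in the first 5 columns, so rank(A) = rank([A|b]) = 3.
The system is consistent.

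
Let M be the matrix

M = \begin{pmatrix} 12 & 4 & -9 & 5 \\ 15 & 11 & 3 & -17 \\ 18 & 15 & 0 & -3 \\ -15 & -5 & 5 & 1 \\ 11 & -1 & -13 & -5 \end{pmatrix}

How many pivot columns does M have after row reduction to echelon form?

Row reduce to echelon form.
R2 ← R2 − (5/4)·R1: [0, 6, 57/4, -93/4]
R3 ← R3 − (3/2)·R1: [0, 9, 27/2, -21/2]
R4 ← R4 + (5/4)·R1: [0, 0, -25/4, 29/4]
R5 ← R5 − (11/12)·R1: [0, -14/3, -19/4, -115/12]
R3 ← R3 − (3/2)·R2: [0, 0, -63/8, 195/8]
R5 ← R5 + (7/9)·R2: [0, 0, 19/3, -83/3]
R4 ← R4 − (50/63)·R3: [0, 0, 0, -254/21]
R5 ← R5 + (152/189)·R3: [0, 0, 0, -508/63]
R5 ← R5 − (2/3)·R4: [0, 0, 0, 0]
Echelon form has 4 nonzero rows, so rank(M) = 4.
Each nonzero row contributes one pivot column: 4 pivot columns.

4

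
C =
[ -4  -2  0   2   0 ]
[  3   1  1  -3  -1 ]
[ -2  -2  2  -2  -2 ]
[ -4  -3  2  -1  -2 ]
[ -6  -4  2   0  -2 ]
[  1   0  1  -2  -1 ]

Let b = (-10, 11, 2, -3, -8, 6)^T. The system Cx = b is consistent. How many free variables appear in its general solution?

3

Row reduce the augmented matrix [C | b].
R2 ← R2 + (3/4)·R1: [0, -1/2, 1, -3/2, -1, 7/2]
R3 ← R3 − (1/2)·R1: [0, -1, 2, -3, -2, 7]
R4 ← R4 − R1: [0, -1, 2, -3, -2, 7]
R5 ← R5 − (3/2)·R1: [0, -1, 2, -3, -2, 7]
R6 ← R6 + (1/4)·R1: [0, -1/2, 1, -3/2, -1, 7/2]
R3 ← R3 − (2)·R2: [0, 0, 0, 0, 0, 0]
R4 ← R4 − (2)·R2: [0, 0, 0, 0, 0, 0]
R5 ← R5 − (2)·R2: [0, 0, 0, 0, 0, 0]
R6 ← R6 − R2: [0, 0, 0, 0, 0, 0]
The echelon form has 2 nonzero rows, and every pivot lies in the first 5 columns, so rank(C) = rank([C|b]) = 2.
The system is consistent.
Free variables = (unknowns) − (rank) = 5 − 2 = 3.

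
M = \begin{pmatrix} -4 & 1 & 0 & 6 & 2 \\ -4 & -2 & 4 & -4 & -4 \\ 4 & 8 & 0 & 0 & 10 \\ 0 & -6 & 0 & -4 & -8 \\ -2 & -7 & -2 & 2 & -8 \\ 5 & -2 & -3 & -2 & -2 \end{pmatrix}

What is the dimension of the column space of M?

3

Row reduce to echelon form.
R2 ← R2 − R1: [0, -3, 4, -10, -6]
R3 ← R3 + R1: [0, 9, 0, 6, 12]
R5 ← R5 − (1/2)·R1: [0, -15/2, -2, -1, -9]
R6 ← R6 + (5/4)·R1: [0, -3/4, -3, 11/2, 1/2]
R3 ← R3 + (3)·R2: [0, 0, 12, -24, -6]
R4 ← R4 − (2)·R2: [0, 0, -8, 16, 4]
R5 ← R5 − (5/2)·R2: [0, 0, -12, 24, 6]
R6 ← R6 − (1/4)·R2: [0, 0, -4, 8, 2]
R4 ← R4 + (2/3)·R3: [0, 0, 0, 0, 0]
R5 ← R5 + R3: [0, 0, 0, 0, 0]
R6 ← R6 + (1/3)·R3: [0, 0, 0, 0, 0]
Echelon form has 3 nonzero rows, so rank(M) = 3.
The column space has dimension equal to the rank: 3.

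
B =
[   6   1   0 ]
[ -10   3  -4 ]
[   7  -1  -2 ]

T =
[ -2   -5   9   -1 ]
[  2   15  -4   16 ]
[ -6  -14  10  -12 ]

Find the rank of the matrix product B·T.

First compute BT:
[[-10, -15,  50,  10],
 [ 50, 151, -142, 106],
 [ -4, -22,  47,   1]]
Now row reduce the product.
R2 ← R2 + (5)·R1: [0, 76, 108, 156]
R3 ← R3 − (2/5)·R1: [0, -16, 27, -3]
R3 ← R3 + (4/19)·R2: [0, 0, 945/19, 567/19]
3 nonzero rows, so rank(BT) = 3.

3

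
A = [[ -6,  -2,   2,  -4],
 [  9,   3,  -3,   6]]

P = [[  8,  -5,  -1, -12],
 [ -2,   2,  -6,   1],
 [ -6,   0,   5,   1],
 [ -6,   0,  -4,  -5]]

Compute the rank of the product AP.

First compute AP:
[[-32,  26,  44,  92],
 [ 48, -39, -66, -138]]
Now row reduce the product.
R2 ← R2 + (3/2)·R1: [0, 0, 0, 0]
1 nonzero row, so rank(AP) = 1.

1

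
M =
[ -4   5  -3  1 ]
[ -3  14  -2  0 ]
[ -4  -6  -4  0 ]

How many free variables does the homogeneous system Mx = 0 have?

Row reduce to echelon form.
R2 ← R2 − (3/4)·R1: [0, 41/4, 1/4, -3/4]
R3 ← R3 − R1: [0, -11, -1, -1]
R3 ← R3 + (44/41)·R2: [0, 0, -30/41, -74/41]
3 nonzero rows, so rank(M) = 3.
M has 4 columns; by rank–nullity, nullity = 4 − 3 = 1.

1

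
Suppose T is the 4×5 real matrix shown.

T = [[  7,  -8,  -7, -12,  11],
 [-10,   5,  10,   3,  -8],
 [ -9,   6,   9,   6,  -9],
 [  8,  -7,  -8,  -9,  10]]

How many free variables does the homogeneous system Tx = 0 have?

3

Row reduce to echelon form.
R2 ← R2 + (10/7)·R1: [0, -45/7, 0, -99/7, 54/7]
R3 ← R3 + (9/7)·R1: [0, -30/7, 0, -66/7, 36/7]
R4 ← R4 − (8/7)·R1: [0, 15/7, 0, 33/7, -18/7]
R3 ← R3 − (2/3)·R2: [0, 0, 0, 0, 0]
R4 ← R4 + (1/3)·R2: [0, 0, 0, 0, 0]
2 nonzero rows, so rank(T) = 2.
T has 5 columns; by rank–nullity, nullity = 5 − 2 = 3.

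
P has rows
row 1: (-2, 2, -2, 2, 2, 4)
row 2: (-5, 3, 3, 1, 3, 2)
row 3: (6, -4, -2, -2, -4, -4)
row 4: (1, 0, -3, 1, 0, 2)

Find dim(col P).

Row reduce to echelon form.
R2 ← R2 − (5/2)·R1: [0, -2, 8, -4, -2, -8]
R3 ← R3 + (3)·R1: [0, 2, -8, 4, 2, 8]
R4 ← R4 + (1/2)·R1: [0, 1, -4, 2, 1, 4]
R3 ← R3 + R2: [0, 0, 0, 0, 0, 0]
R4 ← R4 + (1/2)·R2: [0, 0, 0, 0, 0, 0]
Echelon form has 2 nonzero rows, so rank(P) = 2.
The column space has dimension equal to the rank: 2.

2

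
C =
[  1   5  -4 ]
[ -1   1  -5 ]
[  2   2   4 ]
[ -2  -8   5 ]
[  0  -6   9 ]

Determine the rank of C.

2

Row reduce to echelon form.
R2 ← R2 + R1: [0, 6, -9]
R3 ← R3 − (2)·R1: [0, -8, 12]
R4 ← R4 + (2)·R1: [0, 2, -3]
R3 ← R3 + (4/3)·R2: [0, 0, 0]
R4 ← R4 − (1/3)·R2: [0, 0, 0]
R5 ← R5 + R2: [0, 0, 0]
Echelon form has 2 nonzero rows, so rank(C) = 2.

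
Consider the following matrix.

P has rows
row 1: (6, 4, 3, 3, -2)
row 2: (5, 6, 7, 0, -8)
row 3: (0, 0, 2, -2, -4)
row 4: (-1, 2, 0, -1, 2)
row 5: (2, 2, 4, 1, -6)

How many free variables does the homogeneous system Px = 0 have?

Row reduce to echelon form.
R2 ← R2 − (5/6)·R1: [0, 8/3, 9/2, -5/2, -19/3]
R4 ← R4 + (1/6)·R1: [0, 8/3, 1/2, -1/2, 5/3]
R5 ← R5 − (1/3)·R1: [0, 2/3, 3, 0, -16/3]
R4 ← R4 − R2: [0, 0, -4, 2, 8]
R5 ← R5 − (1/4)·R2: [0, 0, 15/8, 5/8, -15/4]
R4 ← R4 + (2)·R3: [0, 0, 0, -2, 0]
R5 ← R5 − (15/16)·R3: [0, 0, 0, 5/2, 0]
R5 ← R5 + (5/4)·R4: [0, 0, 0, 0, 0]
4 nonzero rows, so rank(P) = 4.
P has 5 columns; by rank–nullity, nullity = 5 − 4 = 1.

1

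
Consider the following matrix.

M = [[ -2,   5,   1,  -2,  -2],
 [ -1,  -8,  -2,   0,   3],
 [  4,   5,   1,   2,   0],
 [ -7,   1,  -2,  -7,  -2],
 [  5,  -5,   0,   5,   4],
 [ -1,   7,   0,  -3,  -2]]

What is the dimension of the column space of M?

4

Row reduce to echelon form.
R2 ← R2 − (1/2)·R1: [0, -21/2, -5/2, 1, 4]
R3 ← R3 + (2)·R1: [0, 15, 3, -2, -4]
R4 ← R4 − (7/2)·R1: [0, -33/2, -11/2, 0, 5]
R5 ← R5 + (5/2)·R1: [0, 15/2, 5/2, 0, -1]
R6 ← R6 − (1/2)·R1: [0, 9/2, -1/2, -2, -1]
R3 ← R3 + (10/7)·R2: [0, 0, -4/7, -4/7, 12/7]
R4 ← R4 − (11/7)·R2: [0, 0, -11/7, -11/7, -9/7]
R5 ← R5 + (5/7)·R2: [0, 0, 5/7, 5/7, 13/7]
R6 ← R6 + (3/7)·R2: [0, 0, -11/7, -11/7, 5/7]
R4 ← R4 − (11/4)·R3: [0, 0, 0, 0, -6]
R5 ← R5 + (5/4)·R3: [0, 0, 0, 0, 4]
R6 ← R6 − (11/4)·R3: [0, 0, 0, 0, -4]
R5 ← R5 + (2/3)·R4: [0, 0, 0, 0, 0]
R6 ← R6 − (2/3)·R4: [0, 0, 0, 0, 0]
Echelon form has 4 nonzero rows, so rank(M) = 4.
The column space has dimension equal to the rank: 4.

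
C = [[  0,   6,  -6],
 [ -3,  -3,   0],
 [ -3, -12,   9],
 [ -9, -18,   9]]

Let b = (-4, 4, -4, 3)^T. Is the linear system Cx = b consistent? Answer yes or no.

Row reduce the augmented matrix [C | b].
Swap R1 ↔ R2
R3 ← R3 − R1: [0, -9, 9, -8]
R4 ← R4 − (3)·R1: [0, -9, 9, -9]
R3 ← R3 + (3/2)·R2: [0, 0, 0, -14]
R4 ← R4 + (3/2)·R2: [0, 0, 0, -15]
R4 ← R4 − (15/14)·R3: [0, 0, 0, 0]
The echelon form has 3 nonzero rows; the last pivot sits in the augmented column, so rank(C) = 2 but rank([C|b]) = 3.
Since the ranks differ, the system is inconsistent.

no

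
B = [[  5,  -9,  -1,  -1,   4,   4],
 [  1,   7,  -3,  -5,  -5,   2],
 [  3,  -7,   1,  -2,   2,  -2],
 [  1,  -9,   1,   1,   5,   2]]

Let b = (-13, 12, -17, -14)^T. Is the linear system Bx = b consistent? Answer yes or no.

yes

Row reduce the augmented matrix [B | b].
R2 ← R2 − (1/5)·R1: [0, 44/5, -14/5, -24/5, -29/5, 6/5, 73/5]
R3 ← R3 − (3/5)·R1: [0, -8/5, 8/5, -7/5, -2/5, -22/5, -46/5]
R4 ← R4 − (1/5)·R1: [0, -36/5, 6/5, 6/5, 21/5, 6/5, -57/5]
R3 ← R3 + (2/11)·R2: [0, 0, 12/11, -25/11, -16/11, -46/11, -72/11]
R4 ← R4 + (9/11)·R2: [0, 0, -12/11, -30/11, -6/11, 24/11, 6/11]
R4 ← R4 + R3: [0, 0, 0, -5, -2, -2, -6]
The echelon form has 4 nonzero rows, and every pivot lies in the first 6 columns, so rank(B) = rank([B|b]) = 4.
The system is consistent.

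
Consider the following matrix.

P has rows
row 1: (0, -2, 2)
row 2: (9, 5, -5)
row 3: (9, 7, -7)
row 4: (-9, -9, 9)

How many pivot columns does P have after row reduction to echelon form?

2

Row reduce to echelon form.
Swap R1 ↔ R2
R3 ← R3 − R1: [0, 2, -2]
R4 ← R4 + R1: [0, -4, 4]
R3 ← R3 + R2: [0, 0, 0]
R4 ← R4 − (2)·R2: [0, 0, 0]
Echelon form has 2 nonzero rows, so rank(P) = 2.
Each nonzero row contributes one pivot column: 2 pivot columns.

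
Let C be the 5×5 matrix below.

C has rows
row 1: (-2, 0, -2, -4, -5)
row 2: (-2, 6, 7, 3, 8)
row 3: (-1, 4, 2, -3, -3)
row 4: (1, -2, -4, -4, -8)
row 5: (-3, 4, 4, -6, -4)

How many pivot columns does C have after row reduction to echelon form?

5

Row reduce to echelon form.
R2 ← R2 − R1: [0, 6, 9, 7, 13]
R3 ← R3 − (1/2)·R1: [0, 4, 3, -1, -1/2]
R4 ← R4 + (1/2)·R1: [0, -2, -5, -6, -21/2]
R5 ← R5 − (3/2)·R1: [0, 4, 7, 0, 7/2]
R3 ← R3 − (2/3)·R2: [0, 0, -3, -17/3, -55/6]
R4 ← R4 + (1/3)·R2: [0, 0, -2, -11/3, -37/6]
R5 ← R5 − (2/3)·R2: [0, 0, 1, -14/3, -31/6]
R4 ← R4 − (2/3)·R3: [0, 0, 0, 1/9, -1/18]
R5 ← R5 + (1/3)·R3: [0, 0, 0, -59/9, -74/9]
R5 ← R5 + (59)·R4: [0, 0, 0, 0, -23/2]
Echelon form has 5 nonzero rows, so rank(C) = 5.
Each nonzero row contributes one pivot column: 5 pivot columns.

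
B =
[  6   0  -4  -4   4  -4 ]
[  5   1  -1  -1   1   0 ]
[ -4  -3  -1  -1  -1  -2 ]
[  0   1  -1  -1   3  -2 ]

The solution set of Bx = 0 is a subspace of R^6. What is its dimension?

3

Row reduce to echelon form.
R2 ← R2 − (5/6)·R1: [0, 1, 7/3, 7/3, -7/3, 10/3]
R3 ← R3 + (2/3)·R1: [0, -3, -11/3, -11/3, 5/3, -14/3]
R3 ← R3 + (3)·R2: [0, 0, 10/3, 10/3, -16/3, 16/3]
R4 ← R4 − R2: [0, 0, -10/3, -10/3, 16/3, -16/3]
R4 ← R4 + R3: [0, 0, 0, 0, 0, 0]
3 nonzero rows, so rank(B) = 3.
B has 6 columns; by rank–nullity, nullity = 6 − 3 = 3.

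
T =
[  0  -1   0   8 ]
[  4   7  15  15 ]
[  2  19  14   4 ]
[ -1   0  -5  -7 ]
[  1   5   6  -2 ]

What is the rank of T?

Row reduce to echelon form.
Swap R1 ↔ R2
R3 ← R3 − (1/2)·R1: [0, 31/2, 13/2, -7/2]
R4 ← R4 + (1/4)·R1: [0, 7/4, -5/4, -13/4]
R5 ← R5 − (1/4)·R1: [0, 13/4, 9/4, -23/4]
R3 ← R3 + (31/2)·R2: [0, 0, 13/2, 241/2]
R4 ← R4 + (7/4)·R2: [0, 0, -5/4, 43/4]
R5 ← R5 + (13/4)·R2: [0, 0, 9/4, 81/4]
R4 ← R4 + (5/26)·R3: [0, 0, 0, 441/13]
R5 ← R5 − (9/26)·R3: [0, 0, 0, -279/13]
R5 ← R5 + (31/49)·R4: [0, 0, 0, 0]
Echelon form has 4 nonzero rows, so rank(T) = 4.

4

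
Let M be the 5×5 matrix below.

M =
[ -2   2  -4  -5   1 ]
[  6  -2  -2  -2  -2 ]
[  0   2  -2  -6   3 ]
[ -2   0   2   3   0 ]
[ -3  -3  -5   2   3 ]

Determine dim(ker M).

1

Row reduce to echelon form.
R2 ← R2 + (3)·R1: [0, 4, -14, -17, 1]
R4 ← R4 − R1: [0, -2, 6, 8, -1]
R5 ← R5 − (3/2)·R1: [0, -6, 1, 19/2, 3/2]
R3 ← R3 − (1/2)·R2: [0, 0, 5, 5/2, 5/2]
R4 ← R4 + (1/2)·R2: [0, 0, -1, -1/2, -1/2]
R5 ← R5 + (3/2)·R2: [0, 0, -20, -16, 3]
R4 ← R4 + (1/5)·R3: [0, 0, 0, 0, 0]
R5 ← R5 + (4)·R3: [0, 0, 0, -6, 13]
Swap R4 ↔ R5
4 nonzero rows, so rank(M) = 4.
M has 5 columns; by rank–nullity, nullity = 5 − 4 = 1.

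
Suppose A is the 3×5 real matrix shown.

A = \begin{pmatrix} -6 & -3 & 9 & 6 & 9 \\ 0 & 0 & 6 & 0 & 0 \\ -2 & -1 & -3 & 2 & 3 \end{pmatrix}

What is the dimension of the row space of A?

Row reduce to echelon form.
R3 ← R3 − (1/3)·R1: [0, 0, -6, 0, 0]
R3 ← R3 + R2: [0, 0, 0, 0, 0]
Echelon form has 2 nonzero rows, so rank(A) = 2.
The row space has dimension equal to the rank: 2.

2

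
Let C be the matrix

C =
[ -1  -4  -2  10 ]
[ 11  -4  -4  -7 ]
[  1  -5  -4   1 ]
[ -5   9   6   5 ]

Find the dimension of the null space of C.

0

Row reduce to echelon form.
R2 ← R2 + (11)·R1: [0, -48, -26, 103]
R3 ← R3 + R1: [0, -9, -6, 11]
R4 ← R4 − (5)·R1: [0, 29, 16, -45]
R3 ← R3 − (3/16)·R2: [0, 0, -9/8, -133/16]
R4 ← R4 + (29/48)·R2: [0, 0, 7/24, 827/48]
R4 ← R4 + (7/27)·R3: [0, 0, 0, 407/27]
4 nonzero rows, so rank(C) = 4.
C has 4 columns; by rank–nullity, nullity = 4 − 4 = 0.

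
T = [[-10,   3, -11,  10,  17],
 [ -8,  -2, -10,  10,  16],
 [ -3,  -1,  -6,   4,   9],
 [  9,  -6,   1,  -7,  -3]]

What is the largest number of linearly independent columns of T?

Row reduce to echelon form.
R2 ← R2 − (4/5)·R1: [0, -22/5, -6/5, 2, 12/5]
R3 ← R3 − (3/10)·R1: [0, -19/10, -27/10, 1, 39/10]
R4 ← R4 + (9/10)·R1: [0, -33/10, -89/10, 2, 123/10]
R3 ← R3 − (19/44)·R2: [0, 0, -24/11, 3/22, 63/22]
R4 ← R4 − (3/4)·R2: [0, 0, -8, 1/2, 21/2]
R4 ← R4 − (11/3)·R3: [0, 0, 0, 0, 0]
Echelon form has 3 nonzero rows, so rank(T) = 3.
The rank gives the maximum number of linearly independent columns: 3.

3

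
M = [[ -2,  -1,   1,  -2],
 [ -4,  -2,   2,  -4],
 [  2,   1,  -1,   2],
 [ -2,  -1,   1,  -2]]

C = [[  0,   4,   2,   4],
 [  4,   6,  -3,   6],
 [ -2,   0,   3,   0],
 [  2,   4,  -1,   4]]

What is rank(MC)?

1

First compute MC:
[[-10, -22,   4, -22],
 [-20, -44,   8, -44],
 [ 10,  22,  -4,  22],
 [-10, -22,   4, -22]]
Now row reduce the product.
R2 ← R2 − (2)·R1: [0, 0, 0, 0]
R3 ← R3 + R1: [0, 0, 0, 0]
R4 ← R4 − R1: [0, 0, 0, 0]
1 nonzero row, so rank(MC) = 1.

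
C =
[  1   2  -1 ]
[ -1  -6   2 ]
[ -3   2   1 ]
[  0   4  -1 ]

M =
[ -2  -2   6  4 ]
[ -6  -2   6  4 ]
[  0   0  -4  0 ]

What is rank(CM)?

2

First compute CM:
[[-14,  -6,  22,  12],
 [ 38,  14, -50, -28],
 [ -6,   2, -10,  -4],
 [-24,  -8,  28,  16]]
Now row reduce the product.
R2 ← R2 + (19/7)·R1: [0, -16/7, 68/7, 32/7]
R3 ← R3 − (3/7)·R1: [0, 32/7, -136/7, -64/7]
R4 ← R4 − (12/7)·R1: [0, 16/7, -68/7, -32/7]
R3 ← R3 + (2)·R2: [0, 0, 0, 0]
R4 ← R4 + R2: [0, 0, 0, 0]
2 nonzero rows, so rank(CM) = 2.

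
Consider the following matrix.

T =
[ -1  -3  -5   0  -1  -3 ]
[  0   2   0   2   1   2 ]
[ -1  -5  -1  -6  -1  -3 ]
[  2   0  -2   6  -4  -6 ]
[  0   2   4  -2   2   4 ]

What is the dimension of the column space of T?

Row reduce to echelon form.
R3 ← R3 − R1: [0, -2, 4, -6, 0, 0]
R4 ← R4 + (2)·R1: [0, -6, -12, 6, -6, -12]
R3 ← R3 + R2: [0, 0, 4, -4, 1, 2]
R4 ← R4 + (3)·R2: [0, 0, -12, 12, -3, -6]
R5 ← R5 − R2: [0, 0, 4, -4, 1, 2]
R4 ← R4 + (3)·R3: [0, 0, 0, 0, 0, 0]
R5 ← R5 − R3: [0, 0, 0, 0, 0, 0]
Echelon form has 3 nonzero rows, so rank(T) = 3.
The column space has dimension equal to the rank: 3.

3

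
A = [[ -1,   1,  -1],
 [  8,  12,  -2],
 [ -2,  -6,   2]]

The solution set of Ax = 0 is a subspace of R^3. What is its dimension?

Row reduce to echelon form.
R2 ← R2 + (8)·R1: [0, 20, -10]
R3 ← R3 − (2)·R1: [0, -8, 4]
R3 ← R3 + (2/5)·R2: [0, 0, 0]
2 nonzero rows, so rank(A) = 2.
A has 3 columns; by rank–nullity, nullity = 3 − 2 = 1.

1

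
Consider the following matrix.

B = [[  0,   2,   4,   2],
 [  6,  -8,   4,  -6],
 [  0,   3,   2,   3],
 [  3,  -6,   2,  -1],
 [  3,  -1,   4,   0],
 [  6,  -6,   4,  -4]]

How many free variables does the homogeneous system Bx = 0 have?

0

Row reduce to echelon form.
Swap R1 ↔ R2
R4 ← R4 − (1/2)·R1: [0, -2, 0, 2]
R5 ← R5 − (1/2)·R1: [0, 3, 2, 3]
R6 ← R6 − R1: [0, 2, 0, 2]
R3 ← R3 − (3/2)·R2: [0, 0, -4, 0]
R4 ← R4 + R2: [0, 0, 4, 4]
R5 ← R5 − (3/2)·R2: [0, 0, -4, 0]
R6 ← R6 − R2: [0, 0, -4, 0]
R4 ← R4 + R3: [0, 0, 0, 4]
R5 ← R5 − R3: [0, 0, 0, 0]
R6 ← R6 − R3: [0, 0, 0, 0]
4 nonzero rows, so rank(B) = 4.
B has 4 columns; by rank–nullity, nullity = 4 − 4 = 0.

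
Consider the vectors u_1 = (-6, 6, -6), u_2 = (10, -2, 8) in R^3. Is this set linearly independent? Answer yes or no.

yes

Form the matrix with these vectors as rows and row reduce.
R2 ← R2 + (5/3)·R1: [0, 8, -2]
2 nonzero rows, so the 2 vectors span a space of dimension 2.
Since 2 = 2, the vectors are linearly independent.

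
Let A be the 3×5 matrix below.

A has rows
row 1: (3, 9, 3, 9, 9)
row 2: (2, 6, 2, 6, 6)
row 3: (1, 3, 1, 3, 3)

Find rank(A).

Row reduce to echelon form.
R2 ← R2 − (2/3)·R1: [0, 0, 0, 0, 0]
R3 ← R3 − (1/3)·R1: [0, 0, 0, 0, 0]
Echelon form has 1 nonzero row, so rank(A) = 1.

1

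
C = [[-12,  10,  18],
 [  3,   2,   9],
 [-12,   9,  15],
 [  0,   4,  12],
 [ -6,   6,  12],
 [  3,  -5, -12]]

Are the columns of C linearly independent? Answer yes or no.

Row reduce C to echelon form.
R2 ← R2 + (1/4)·R1: [0, 9/2, 27/2]
R3 ← R3 − R1: [0, -1, -3]
R5 ← R5 − (1/2)·R1: [0, 1, 3]
R6 ← R6 + (1/4)·R1: [0, -5/2, -15/2]
R3 ← R3 + (2/9)·R2: [0, 0, 0]
R4 ← R4 − (8/9)·R2: [0, 0, 0]
R5 ← R5 − (2/9)·R2: [0, 0, 0]
R6 ← R6 + (5/9)·R2: [0, 0, 0]
2 pivots among 3 columns.
Only 2 < 3 pivot columns, so the columns are linearly dependent.

no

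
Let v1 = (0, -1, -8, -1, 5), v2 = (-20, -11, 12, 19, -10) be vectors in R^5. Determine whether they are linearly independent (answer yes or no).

yes

Form the matrix with these vectors as rows and row reduce.
Swap R1 ↔ R2
2 nonzero rows, so the 2 vectors span a space of dimension 2.
Since 2 = 2, the vectors are linearly independent.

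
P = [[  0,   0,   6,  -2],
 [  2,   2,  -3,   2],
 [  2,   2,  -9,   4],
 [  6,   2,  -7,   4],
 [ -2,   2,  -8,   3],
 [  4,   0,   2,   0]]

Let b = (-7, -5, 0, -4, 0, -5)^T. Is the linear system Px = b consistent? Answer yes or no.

no

Row reduce the augmented matrix [P | b].
Swap R1 ↔ R2
R3 ← R3 − R1: [0, 0, -6, 2, 5]
R4 ← R4 − (3)·R1: [0, -4, 2, -2, 11]
R5 ← R5 + R1: [0, 4, -11, 5, -5]
R6 ← R6 − (2)·R1: [0, -4, 8, -4, 5]
Swap R2 ↔ R4
R5 ← R5 + R2: [0, 0, -9, 3, 6]
R6 ← R6 − R2: [0, 0, 6, -2, -6]
R4 ← R4 + R3: [0, 0, 0, 0, -2]
R5 ← R5 − (3/2)·R3: [0, 0, 0, 0, -3/2]
R6 ← R6 + R3: [0, 0, 0, 0, -1]
R5 ← R5 − (3/4)·R4: [0, 0, 0, 0, 0]
R6 ← R6 − (1/2)·R4: [0, 0, 0, 0, 0]
The echelon form has 4 nonzero rows; the last pivot sits in the augmented column, so rank(P) = 3 but rank([P|b]) = 4.
Since the ranks differ, the system is inconsistent.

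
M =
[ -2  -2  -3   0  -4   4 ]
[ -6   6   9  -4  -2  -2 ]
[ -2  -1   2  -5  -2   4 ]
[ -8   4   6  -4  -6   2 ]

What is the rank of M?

Row reduce to echelon form.
R2 ← R2 − (3)·R1: [0, 12, 18, -4, 10, -14]
R3 ← R3 − R1: [0, 1, 5, -5, 2, 0]
R4 ← R4 − (4)·R1: [0, 12, 18, -4, 10, -14]
R3 ← R3 − (1/12)·R2: [0, 0, 7/2, -14/3, 7/6, 7/6]
R4 ← R4 − R2: [0, 0, 0, 0, 0, 0]
Echelon form has 3 nonzero rows, so rank(M) = 3.

3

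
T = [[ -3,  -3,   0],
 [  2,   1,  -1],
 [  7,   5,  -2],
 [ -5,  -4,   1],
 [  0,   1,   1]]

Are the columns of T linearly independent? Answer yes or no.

no

Row reduce T to echelon form.
R2 ← R2 + (2/3)·R1: [0, -1, -1]
R3 ← R3 + (7/3)·R1: [0, -2, -2]
R4 ← R4 − (5/3)·R1: [0, 1, 1]
R3 ← R3 − (2)·R2: [0, 0, 0]
R4 ← R4 + R2: [0, 0, 0]
R5 ← R5 + R2: [0, 0, 0]
2 pivots among 3 columns.
Only 2 < 3 pivot columns, so the columns are linearly dependent.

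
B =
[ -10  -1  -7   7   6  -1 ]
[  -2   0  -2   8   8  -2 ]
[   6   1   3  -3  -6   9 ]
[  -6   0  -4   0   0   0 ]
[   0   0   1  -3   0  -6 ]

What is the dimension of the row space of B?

4

Row reduce to echelon form.
R2 ← R2 − (1/5)·R1: [0, 1/5, -3/5, 33/5, 34/5, -9/5]
R3 ← R3 + (3/5)·R1: [0, 2/5, -6/5, 6/5, -12/5, 42/5]
R4 ← R4 − (3/5)·R1: [0, 3/5, 1/5, -21/5, -18/5, 3/5]
R3 ← R3 − (2)·R2: [0, 0, 0, -12, -16, 12]
R4 ← R4 − (3)·R2: [0, 0, 2, -24, -24, 6]
Swap R3 ↔ R4
R5 ← R5 − (1/2)·R3: [0, 0, 0, 9, 12, -9]
R5 ← R5 + (3/4)·R4: [0, 0, 0, 0, 0, 0]
Echelon form has 4 nonzero rows, so rank(B) = 4.
The row space has dimension equal to the rank: 4.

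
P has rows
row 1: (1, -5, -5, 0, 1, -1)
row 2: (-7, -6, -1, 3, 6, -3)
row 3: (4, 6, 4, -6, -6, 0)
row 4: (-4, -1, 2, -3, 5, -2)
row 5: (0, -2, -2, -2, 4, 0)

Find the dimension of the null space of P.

2

Row reduce to echelon form.
R2 ← R2 + (7)·R1: [0, -41, -36, 3, 13, -10]
R3 ← R3 − (4)·R1: [0, 26, 24, -6, -10, 4]
R4 ← R4 + (4)·R1: [0, -21, -18, -3, 9, -6]
R3 ← R3 + (26/41)·R2: [0, 0, 48/41, -168/41, -72/41, -96/41]
R4 ← R4 − (21/41)·R2: [0, 0, 18/41, -186/41, 96/41, -36/41]
R5 ← R5 − (2/41)·R2: [0, 0, -10/41, -88/41, 138/41, 20/41]
R4 ← R4 − (3/8)·R3: [0, 0, 0, -3, 3, 0]
R5 ← R5 + (5/24)·R3: [0, 0, 0, -3, 3, 0]
R5 ← R5 − R4: [0, 0, 0, 0, 0, 0]
4 nonzero rows, so rank(P) = 4.
P has 6 columns; by rank–nullity, nullity = 6 − 4 = 2.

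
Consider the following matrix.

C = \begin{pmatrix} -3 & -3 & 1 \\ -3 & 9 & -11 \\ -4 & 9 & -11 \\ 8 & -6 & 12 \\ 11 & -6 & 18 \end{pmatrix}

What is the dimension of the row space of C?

Row reduce to echelon form.
R2 ← R2 − R1: [0, 12, -12]
R3 ← R3 − (4/3)·R1: [0, 13, -37/3]
R4 ← R4 + (8/3)·R1: [0, -14, 44/3]
R5 ← R5 + (11/3)·R1: [0, -17, 65/3]
R3 ← R3 − (13/12)·R2: [0, 0, 2/3]
R4 ← R4 + (7/6)·R2: [0, 0, 2/3]
R5 ← R5 + (17/12)·R2: [0, 0, 14/3]
R4 ← R4 − R3: [0, 0, 0]
R5 ← R5 − (7)·R3: [0, 0, 0]
Echelon form has 3 nonzero rows, so rank(C) = 3.
The row space has dimension equal to the rank: 3.

3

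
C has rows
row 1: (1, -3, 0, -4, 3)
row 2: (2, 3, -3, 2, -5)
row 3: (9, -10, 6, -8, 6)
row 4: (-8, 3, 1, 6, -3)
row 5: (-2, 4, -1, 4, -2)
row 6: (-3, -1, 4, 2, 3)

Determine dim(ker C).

0

Row reduce to echelon form.
R2 ← R2 − (2)·R1: [0, 9, -3, 10, -11]
R3 ← R3 − (9)·R1: [0, 17, 6, 28, -21]
R4 ← R4 + (8)·R1: [0, -21, 1, -26, 21]
R5 ← R5 + (2)·R1: [0, -2, -1, -4, 4]
R6 ← R6 + (3)·R1: [0, -10, 4, -10, 12]
R3 ← R3 − (17/9)·R2: [0, 0, 35/3, 82/9, -2/9]
R4 ← R4 + (7/3)·R2: [0, 0, -6, -8/3, -14/3]
R5 ← R5 + (2/9)·R2: [0, 0, -5/3, -16/9, 14/9]
R6 ← R6 + (10/9)·R2: [0, 0, 2/3, 10/9, -2/9]
R4 ← R4 + (18/35)·R3: [0, 0, 0, 212/105, -502/105]
R5 ← R5 + (1/7)·R3: [0, 0, 0, -10/21, 32/21]
R6 ← R6 − (2/35)·R3: [0, 0, 0, 62/105, -22/105]
R5 ← R5 + (25/106)·R4: [0, 0, 0, 0, 21/53]
R6 ← R6 − (31/106)·R4: [0, 0, 0, 0, 63/53]
R6 ← R6 − (3)·R5: [0, 0, 0, 0, 0]
5 nonzero rows, so rank(C) = 5.
C has 5 columns; by rank–nullity, nullity = 5 − 5 = 0.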